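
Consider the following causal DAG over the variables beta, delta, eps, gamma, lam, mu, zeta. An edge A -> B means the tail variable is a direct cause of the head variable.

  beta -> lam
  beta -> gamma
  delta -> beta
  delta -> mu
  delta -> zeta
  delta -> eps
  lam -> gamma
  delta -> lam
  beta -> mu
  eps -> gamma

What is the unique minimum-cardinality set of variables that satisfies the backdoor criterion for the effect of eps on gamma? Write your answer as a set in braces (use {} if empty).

{delta}

Variables eligible for adjustment (non-descendants of eps, excluding eps and gamma): {beta, delta, lam, mu, zeta}.
Backdoor paths from eps to gamma:
  P1: eps <- delta -> beta -> lam -> gamma
  P2: eps <- delta -> beta -> gamma
  P3: eps <- delta -> mu <- beta -> lam -> gamma
  P4: eps <- delta -> mu <- beta -> gamma
  P5: eps <- delta -> lam <- beta -> gamma
  P6: eps <- delta -> lam -> gamma
The empty set is not sufficient: P1 (eps <- delta -> beta -> lam -> gamma) has no collider blocking it and no conditioned non-collider, so it is open.
Try {delta}:
  P1: blocked at fork node delta ∈ conditioning set.
  P2: blocked at fork node delta ∈ conditioning set.
  P3: blocked at fork node delta ∈ conditioning set.
  P4: blocked at fork node delta ∈ conditioning set.
  P5: blocked at fork node delta ∈ conditioning set.
  P6: blocked at fork node delta ∈ conditioning set.
{delta} contains no descendant of eps and blocks every backdoor path.
No other singleton works — e.g. {beta} leaves P6 open — so {delta} is the unique smallest valid adjustment set.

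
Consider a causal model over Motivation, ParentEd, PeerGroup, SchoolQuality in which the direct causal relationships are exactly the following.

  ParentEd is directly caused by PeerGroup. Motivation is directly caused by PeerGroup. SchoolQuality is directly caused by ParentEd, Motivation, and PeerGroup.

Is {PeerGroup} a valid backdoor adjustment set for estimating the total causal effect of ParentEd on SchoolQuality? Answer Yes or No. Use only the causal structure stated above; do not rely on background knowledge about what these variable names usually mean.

Yes

Backdoor paths from ParentEd to SchoolQuality (paths whose first edge points into ParentEd):
  P1: ParentEd <- PeerGroup -> Motivation -> SchoolQuality
  P2: ParentEd <- PeerGroup -> SchoolQuality
Condition 1 (no descendant of ParentEd in the set): holds — descendants of ParentEd are {SchoolQuality}; none are in {PeerGroup}.
Condition 2 (every backdoor path blocked by {PeerGroup}):
  P1: blocked at fork node PeerGroup ∈ conditioning set.
  P2: blocked at fork node PeerGroup ∈ conditioning set.
{PeerGroup} satisfies the backdoor criterion.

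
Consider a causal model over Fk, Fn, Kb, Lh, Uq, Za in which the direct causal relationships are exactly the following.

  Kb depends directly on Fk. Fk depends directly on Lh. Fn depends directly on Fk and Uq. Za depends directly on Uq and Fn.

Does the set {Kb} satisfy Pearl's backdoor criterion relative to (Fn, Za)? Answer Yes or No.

No

Backdoor paths from Fn to Za (paths whose first edge points into Fn):
  P1: Fn <- Uq -> Za
Condition 1 (no descendant of Fn in the set): holds — descendants of Fn are {Za}; none are in {Kb}.
Condition 2 (every backdoor path blocked by {Kb}):
  P1: open — no interior node is in the conditioning set.
{Kb} does not satisfy the backdoor criterion.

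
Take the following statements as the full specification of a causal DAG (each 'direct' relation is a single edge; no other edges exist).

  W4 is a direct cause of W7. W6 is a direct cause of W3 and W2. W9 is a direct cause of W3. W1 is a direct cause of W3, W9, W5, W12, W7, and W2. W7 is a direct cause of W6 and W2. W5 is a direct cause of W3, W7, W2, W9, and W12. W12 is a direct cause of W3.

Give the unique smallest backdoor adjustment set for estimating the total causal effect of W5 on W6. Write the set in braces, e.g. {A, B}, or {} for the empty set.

{W1}

Variables eligible for adjustment (non-descendants of W5, excluding W5 and W6): {W1, W4}.
Backdoor paths from W5 to W6:
  P1: W5 <- W1 -> W7 -> W6
  P2: W5 <- W1 -> W7 -> W2 <- W6
  P3: W5 <- W1 -> W9 -> W3 <- W6
  P4: W5 <- W1 -> W12 -> W3 <- W6
  P5: W5 <- W1 -> W3 <- W6
  P6: W5 <- W1 -> W2 <- W7 -> W6
  P7: W5 <- W1 -> W2 <- W6
The empty set is not sufficient: P1 (W5 <- W1 -> W7 -> W6) has no collider blocking it and no conditioned non-collider, so it is open.
Try {W1}:
  P1: blocked at fork node W1 ∈ conditioning set.
  P2: blocked at fork node W1 ∈ conditioning set.
  P3: blocked at fork node W1 ∈ conditioning set.
  P4: blocked at fork node W1 ∈ conditioning set.
  P5: blocked at fork node W1 ∈ conditioning set.
  P6: blocked at fork node W1 ∈ conditioning set.
  P7: blocked at fork node W1 ∈ conditioning set.
{W1} contains no descendant of W5 and blocks every backdoor path.
No other singleton works — e.g. {W4} leaves P1 open — so {W1} is the unique smallest valid adjustment set.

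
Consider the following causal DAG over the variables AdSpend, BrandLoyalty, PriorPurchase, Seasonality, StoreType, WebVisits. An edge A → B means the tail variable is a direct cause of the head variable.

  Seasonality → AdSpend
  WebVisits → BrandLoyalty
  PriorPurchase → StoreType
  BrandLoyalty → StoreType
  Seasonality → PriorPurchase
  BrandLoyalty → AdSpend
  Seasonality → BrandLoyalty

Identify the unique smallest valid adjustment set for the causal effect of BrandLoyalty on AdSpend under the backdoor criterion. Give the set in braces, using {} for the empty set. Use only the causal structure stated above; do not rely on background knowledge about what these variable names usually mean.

Variables eligible for adjustment (non-descendants of BrandLoyalty, excluding BrandLoyalty and AdSpend): {PriorPurchase, Seasonality, WebVisits}.
Backdoor paths from BrandLoyalty to AdSpend:
  P1: BrandLoyalty <- Seasonality -> AdSpend
The empty set is not sufficient: P1 (BrandLoyalty <- Seasonality -> AdSpend) has no collider blocking it and no conditioned non-collider, so it is open.
Try {Seasonality}:
  P1: blocked at fork node Seasonality ∈ conditioning set.
{Seasonality} contains no descendant of BrandLoyalty and blocks every backdoor path.
No other singleton works — e.g. {WebVisits} leaves P1 open — so {Seasonality} is the unique smallest valid adjustment set.

{Seasonality}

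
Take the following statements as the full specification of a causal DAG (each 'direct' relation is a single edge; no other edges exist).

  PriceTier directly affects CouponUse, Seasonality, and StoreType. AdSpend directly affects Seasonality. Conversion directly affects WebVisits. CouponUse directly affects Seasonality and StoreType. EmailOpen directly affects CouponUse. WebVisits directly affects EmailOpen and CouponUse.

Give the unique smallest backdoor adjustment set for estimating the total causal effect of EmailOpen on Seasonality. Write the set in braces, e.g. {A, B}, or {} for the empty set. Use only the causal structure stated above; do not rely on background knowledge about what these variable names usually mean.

{WebVisits}

Variables eligible for adjustment (non-descendants of EmailOpen, excluding EmailOpen and Seasonality): {AdSpend, Conversion, PriceTier, WebVisits}.
Backdoor paths from EmailOpen to Seasonality:
  P1: EmailOpen <- WebVisits -> CouponUse <- PriceTier -> Seasonality
  P2: EmailOpen <- WebVisits -> CouponUse -> StoreType <- PriceTier -> Seasonality
  P3: EmailOpen <- WebVisits -> CouponUse -> Seasonality
The empty set is not sufficient: P3 (EmailOpen <- WebVisits -> CouponUse -> Seasonality) has no collider blocking it and no conditioned non-collider, so it is open.
Try {WebVisits}:
  P1: blocked at fork node WebVisits ∈ conditioning set.
  P2: blocked at fork node WebVisits ∈ conditioning set.
  P3: blocked at fork node WebVisits ∈ conditioning set.
{WebVisits} contains no descendant of EmailOpen and blocks every backdoor path.
No other singleton works — e.g. {PriceTier} leaves P3 open — so {WebVisits} is the unique smallest valid adjustment set.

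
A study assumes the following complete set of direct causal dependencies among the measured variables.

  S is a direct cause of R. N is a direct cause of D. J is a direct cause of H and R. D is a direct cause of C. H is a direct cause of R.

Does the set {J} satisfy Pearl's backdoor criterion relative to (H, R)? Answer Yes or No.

Backdoor paths from H to R (paths whose first edge points into H):
  P1: H <- J -> R
Condition 1 (no descendant of H in the set): holds — descendants of H are {R}; none are in {J}.
Condition 2 (every backdoor path blocked by {J}):
  P1: blocked at fork node J ∈ conditioning set.
{J} satisfies the backdoor criterion.

Yes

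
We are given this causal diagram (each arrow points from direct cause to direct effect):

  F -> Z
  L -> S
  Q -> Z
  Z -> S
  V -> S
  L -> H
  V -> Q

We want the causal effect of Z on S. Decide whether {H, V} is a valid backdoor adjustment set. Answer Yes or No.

Backdoor paths from Z to S (paths whose first edge points into Z):
  P1: Z <- Q <- V -> S
Condition 1 (no descendant of Z in the set): holds — descendants of Z are {S}; none are in {H, V}.
Condition 2 (every backdoor path blocked by {H, V}):
  P1: blocked at fork node V ∈ conditioning set.
{H, V} satisfies the backdoor criterion.

Yes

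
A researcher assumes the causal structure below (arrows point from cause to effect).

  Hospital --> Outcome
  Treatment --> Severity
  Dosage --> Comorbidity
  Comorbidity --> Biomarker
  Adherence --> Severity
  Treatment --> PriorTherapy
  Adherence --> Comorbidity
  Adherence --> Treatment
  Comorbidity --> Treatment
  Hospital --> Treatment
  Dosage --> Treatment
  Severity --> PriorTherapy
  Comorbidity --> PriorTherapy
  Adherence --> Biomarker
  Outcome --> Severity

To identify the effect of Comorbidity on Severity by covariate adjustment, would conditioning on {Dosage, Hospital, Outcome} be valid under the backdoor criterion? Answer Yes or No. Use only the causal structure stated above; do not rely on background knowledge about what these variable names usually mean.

Backdoor paths from Comorbidity to Severity (paths whose first edge points into Comorbidity):
  P1: Comorbidity <- Adherence -> Treatment <- Hospital -> Outcome -> Severity
  P2: Comorbidity <- Adherence -> Treatment -> Severity
  P3: Comorbidity <- Adherence -> Treatment -> PriorTherapy <- Severity
  P4: Comorbidity <- Adherence -> Severity
  P5: Comorbidity <- Dosage -> Treatment <- Adherence -> Severity
  P6: Comorbidity <- Dosage -> Treatment <- Hospital -> Outcome -> Severity
  P7: Comorbidity <- Dosage -> Treatment -> Severity
  P8: Comorbidity <- Dosage -> Treatment -> PriorTherapy <- Severity
Condition 1 (no descendant of Comorbidity in the set): holds — descendants of Comorbidity are {Biomarker, PriorTherapy, Severity, Treatment}; none are in {Dosage, Hospital, Outcome}.
Condition 2 (every backdoor path blocked by {Dosage, Hospital, Outcome}):
  P1: blocked at collider Treatment (neither it nor any descendant is in the conditioning set).
  P2: open — no interior node is in the conditioning set.
  P3: blocked at collider PriorTherapy (neither it nor any descendant is in the conditioning set).
  P4: open — no interior node is in the conditioning set.
  P5: blocked at fork node Dosage ∈ conditioning set.
  P6: blocked at fork node Dosage ∈ conditioning set.
  P7: blocked at fork node Dosage ∈ conditioning set.
  P8: blocked at fork node Dosage ∈ conditioning set.
{Dosage, Hospital, Outcome} does not satisfy the backdoor criterion.

No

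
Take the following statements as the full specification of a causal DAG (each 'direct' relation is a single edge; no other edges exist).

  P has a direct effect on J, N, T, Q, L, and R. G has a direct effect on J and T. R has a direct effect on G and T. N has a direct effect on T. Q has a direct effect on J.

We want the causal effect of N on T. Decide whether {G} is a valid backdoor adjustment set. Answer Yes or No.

Backdoor paths from N to T (paths whose first edge points into N):
  P1: N <- P -> Q -> J <- G <- R -> T
  P2: N <- P -> Q -> J <- G -> T
  P3: N <- P -> R -> G -> T
  P4: N <- P -> R -> T
  P5: N <- P -> T
  P6: N <- P -> J <- G <- R -> T
  P7: N <- P -> J <- G -> T
Condition 1 (no descendant of N in the set): holds — descendants of N are {T}; none are in {G}.
Condition 2 (every backdoor path blocked by {G}):
  P1: blocked at collider J (neither it nor any descendant is in the conditioning set).
  P2: blocked at collider J (neither it nor any descendant is in the conditioning set).
  P3: blocked at chain node G ∈ conditioning set.
  P4: open — no interior node is in the conditioning set.
  P5: open — no interior node is in the conditioning set.
  P6: blocked at collider J (neither it nor any descendant is in the conditioning set).
  P7: blocked at collider J (neither it nor any descendant is in the conditioning set).
{G} does not satisfy the backdoor criterion.

No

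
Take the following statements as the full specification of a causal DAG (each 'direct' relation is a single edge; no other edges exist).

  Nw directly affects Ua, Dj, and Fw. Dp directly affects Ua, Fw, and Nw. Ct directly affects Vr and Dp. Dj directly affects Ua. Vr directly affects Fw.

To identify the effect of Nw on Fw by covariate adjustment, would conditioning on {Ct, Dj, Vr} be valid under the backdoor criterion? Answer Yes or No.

No

Backdoor paths from Nw to Fw (paths whose first edge points into Nw):
  P1: Nw <- Dp <- Ct -> Vr -> Fw
  P2: Nw <- Dp -> Fw
Condition 1 (no descendant of Nw in the set): FAILS — Dj is a descendant of Nw.
Condition 2 (every backdoor path blocked by {Ct, Dj, Vr}):
  P1: blocked at fork node Ct ∈ conditioning set.
  P2: open — no interior node is in the conditioning set.
{Ct, Dj, Vr} does not satisfy the backdoor criterion.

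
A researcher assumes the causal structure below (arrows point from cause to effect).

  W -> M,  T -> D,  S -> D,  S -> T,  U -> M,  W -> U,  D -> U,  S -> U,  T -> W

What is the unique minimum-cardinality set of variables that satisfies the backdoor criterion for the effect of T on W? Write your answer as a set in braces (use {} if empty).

{}

Variables eligible for adjustment (non-descendants of T, excluding T and W): {S}.
Backdoor paths from T to W:
  P1: T <- S -> D -> U <- W
  P2: T <- S -> D -> U -> M <- W
  P3: T <- S -> U <- W
  P4: T <- S -> U -> M <- W
Each backdoor path contains an unconditioned collider, so every path is already blocked with the empty conditioning set:
  P1: blocked at collider U (neither it nor any descendant is in the conditioning set).
  P2: blocked at collider M (neither it nor any descendant is in the conditioning set).
  P3: blocked at collider U (neither it nor any descendant is in the conditioning set).
  P4: blocked at collider M (neither it nor any descendant is in the conditioning set).
The empty set is therefore the unique smallest valid set.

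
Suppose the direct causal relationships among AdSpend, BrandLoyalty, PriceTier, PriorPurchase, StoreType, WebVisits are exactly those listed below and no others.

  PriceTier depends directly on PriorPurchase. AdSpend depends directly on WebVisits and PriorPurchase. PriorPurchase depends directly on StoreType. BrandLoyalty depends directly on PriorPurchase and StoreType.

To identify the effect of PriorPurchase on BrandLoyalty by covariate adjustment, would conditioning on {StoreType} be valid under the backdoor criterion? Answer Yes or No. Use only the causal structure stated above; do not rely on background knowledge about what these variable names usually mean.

Yes

Backdoor paths from PriorPurchase to BrandLoyalty (paths whose first edge points into PriorPurchase):
  P1: PriorPurchase <- StoreType -> BrandLoyalty
Condition 1 (no descendant of PriorPurchase in the set): holds — descendants of PriorPurchase are {AdSpend, BrandLoyalty, PriceTier}; none are in {StoreType}.
Condition 2 (every backdoor path blocked by {StoreType}):
  P1: blocked at fork node StoreType ∈ conditioning set.
{StoreType} satisfies the backdoor criterion.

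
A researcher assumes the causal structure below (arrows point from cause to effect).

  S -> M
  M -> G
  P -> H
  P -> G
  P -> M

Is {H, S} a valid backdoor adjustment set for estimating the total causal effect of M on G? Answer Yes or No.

No

Backdoor paths from M to G (paths whose first edge points into M):
  P1: M <- P -> G
Condition 1 (no descendant of M in the set): holds — descendants of M are {G}; none are in {H, S}.
Condition 2 (every backdoor path blocked by {H, S}):
  P1: open — no interior node is in the conditioning set.
{H, S} does not satisfy the backdoor criterion.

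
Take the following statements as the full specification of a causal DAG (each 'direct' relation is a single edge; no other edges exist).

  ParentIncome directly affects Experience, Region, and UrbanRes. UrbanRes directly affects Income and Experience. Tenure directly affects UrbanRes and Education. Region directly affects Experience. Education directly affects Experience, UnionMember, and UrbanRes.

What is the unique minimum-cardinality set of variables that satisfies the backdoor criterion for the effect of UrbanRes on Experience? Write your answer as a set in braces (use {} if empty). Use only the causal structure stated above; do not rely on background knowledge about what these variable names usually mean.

Variables eligible for adjustment (non-descendants of UrbanRes, excluding UrbanRes and Experience): {Education, ParentIncome, Region, Tenure, UnionMember}.
Backdoor paths from UrbanRes to Experience:
  P1: UrbanRes <- Tenure -> Education -> Experience
  P2: UrbanRes <- ParentIncome -> Region -> Experience
  P3: UrbanRes <- ParentIncome -> Experience
  P4: UrbanRes <- Education -> Experience
The empty set is not sufficient: P1 (UrbanRes <- Tenure -> Education -> Experience) has no collider blocking it and no conditioned non-collider, so it is open.
Try {Education, ParentIncome}:
  P1: blocked at chain node Education ∈ conditioning set.
  P2: blocked at fork node ParentIncome ∈ conditioning set.
  P3: blocked at fork node ParentIncome ∈ conditioning set.
  P4: blocked at fork node Education ∈ conditioning set.
{Education, ParentIncome} contains no descendant of UrbanRes and blocks every backdoor path.
Every element of {Education, ParentIncome} is needed (dropping Education leaves P1 open; dropping ParentIncome leaves P2 open), so no proper subset is valid.
Among all size-2 subsets of the eligible variables, only {Education, ParentIncome} blocks every backdoor path, so it is the unique smallest valid adjustment set.

{Education, ParentIncome}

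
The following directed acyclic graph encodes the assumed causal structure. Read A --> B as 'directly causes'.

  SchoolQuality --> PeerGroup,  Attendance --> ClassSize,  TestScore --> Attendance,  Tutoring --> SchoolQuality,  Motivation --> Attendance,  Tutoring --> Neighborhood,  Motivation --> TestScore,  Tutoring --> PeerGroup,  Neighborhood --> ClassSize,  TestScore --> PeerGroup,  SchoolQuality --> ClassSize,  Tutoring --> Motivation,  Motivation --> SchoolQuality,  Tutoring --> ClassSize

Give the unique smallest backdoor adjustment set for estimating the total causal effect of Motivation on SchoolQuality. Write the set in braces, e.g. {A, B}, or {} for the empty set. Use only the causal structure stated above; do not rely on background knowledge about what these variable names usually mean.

Variables eligible for adjustment (non-descendants of Motivation, excluding Motivation and SchoolQuality): {Neighborhood, Tutoring}.
Backdoor paths from Motivation to SchoolQuality:
  P1: Motivation <- Tutoring -> SchoolQuality
  P2: Motivation <- Tutoring -> Neighborhood -> ClassSize <- SchoolQuality
  P3: Motivation <- Tutoring -> Neighborhood -> ClassSize <- Attendance <- TestScore -> PeerGroup <- SchoolQuality
  P4: Motivation <- Tutoring -> ClassSize <- SchoolQuality
  P5: Motivation <- Tutoring -> ClassSize <- Attendance <- TestScore -> PeerGroup <- SchoolQuality
  P6: Motivation <- Tutoring -> PeerGroup <- SchoolQuality
  P7: Motivation <- Tutoring -> PeerGroup <- TestScore -> Attendance -> ClassSize <- SchoolQuality
The empty set is not sufficient: P1 (Motivation <- Tutoring -> SchoolQuality) has no collider blocking it and no conditioned non-collider, so it is open.
Try {Tutoring}:
  P1: blocked at fork node Tutoring ∈ conditioning set.
  P2: blocked at fork node Tutoring ∈ conditioning set.
  P3: blocked at fork node Tutoring ∈ conditioning set.
  P4: blocked at fork node Tutoring ∈ conditioning set.
  P5: blocked at fork node Tutoring ∈ conditioning set.
  P6: blocked at fork node Tutoring ∈ conditioning set.
  P7: blocked at fork node Tutoring ∈ conditioning set.
{Tutoring} contains no descendant of Motivation and blocks every backdoor path.
No other singleton works — e.g. {Neighborhood} leaves P1 open — so {Tutoring} is the unique smallest valid adjustment set.

{Tutoring}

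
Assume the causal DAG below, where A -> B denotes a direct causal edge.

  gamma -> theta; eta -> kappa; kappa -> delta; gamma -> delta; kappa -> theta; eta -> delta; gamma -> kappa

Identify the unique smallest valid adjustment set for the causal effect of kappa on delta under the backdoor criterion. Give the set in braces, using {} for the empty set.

{eta, gamma}

Variables eligible for adjustment (non-descendants of kappa, excluding kappa and delta): {eta, gamma}.
Backdoor paths from kappa to delta:
  P1: kappa <- eta -> delta
  P2: kappa <- gamma -> delta
The empty set is not sufficient: P1 (kappa <- eta -> delta) has no collider blocking it and no conditioned non-collider, so it is open.
Try {eta, gamma}:
  P1: blocked at fork node eta ∈ conditioning set.
  P2: blocked at fork node gamma ∈ conditioning set.
{eta, gamma} contains no descendant of kappa and blocks every backdoor path.
Every element of {eta, gamma} is needed (dropping eta leaves P1 open; dropping gamma leaves P2 open), so no proper subset is valid.
Among all size-2 subsets of the eligible variables, only {eta, gamma} blocks every backdoor path, so it is the unique smallest valid adjustment set.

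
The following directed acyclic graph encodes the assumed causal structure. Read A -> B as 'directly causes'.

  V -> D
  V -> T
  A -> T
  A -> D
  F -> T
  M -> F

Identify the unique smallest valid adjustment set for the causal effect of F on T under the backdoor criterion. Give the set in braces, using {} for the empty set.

Variables eligible for adjustment (non-descendants of F, excluding F and T): {A, D, M, V}.
Backdoor paths from F to T:
  (none)
With no backdoor paths the empty set already satisfies the criterion, and it is trivially minimal.

{}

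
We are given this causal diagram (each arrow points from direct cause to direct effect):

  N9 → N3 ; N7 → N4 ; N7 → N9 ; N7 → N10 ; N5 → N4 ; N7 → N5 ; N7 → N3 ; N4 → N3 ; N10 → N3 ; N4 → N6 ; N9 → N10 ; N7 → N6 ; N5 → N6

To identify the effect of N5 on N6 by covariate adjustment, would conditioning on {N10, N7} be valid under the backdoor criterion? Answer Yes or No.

Yes

Backdoor paths from N5 to N6 (paths whose first edge points into N5):
  P1: N5 <- N7 -> N9 -> N10 -> N3 <- N4 -> N6
  P2: N5 <- N7 -> N9 -> N3 <- N4 -> N6
  P3: N5 <- N7 -> N10 <- N9 -> N3 <- N4 -> N6
  P4: N5 <- N7 -> N10 -> N3 <- N4 -> N6
  P5: N5 <- N7 -> N4 -> N6
  P6: N5 <- N7 -> N3 <- N4 -> N6
  P7: N5 <- N7 -> N6
Condition 1 (no descendant of N5 in the set): holds — descendants of N5 are {N3, N4, N6}; none are in {N10, N7}.
Condition 2 (every backdoor path blocked by {N10, N7}):
  P1: blocked at fork node N7 ∈ conditioning set.
  P2: blocked at fork node N7 ∈ conditioning set.
  P3: blocked at fork node N7 ∈ conditioning set.
  P4: blocked at fork node N7 ∈ conditioning set.
  P5: blocked at fork node N7 ∈ conditioning set.
  P6: blocked at fork node N7 ∈ conditioning set.
  P7: blocked at fork node N7 ∈ conditioning set.
{N10, N7} satisfies the backdoor criterion.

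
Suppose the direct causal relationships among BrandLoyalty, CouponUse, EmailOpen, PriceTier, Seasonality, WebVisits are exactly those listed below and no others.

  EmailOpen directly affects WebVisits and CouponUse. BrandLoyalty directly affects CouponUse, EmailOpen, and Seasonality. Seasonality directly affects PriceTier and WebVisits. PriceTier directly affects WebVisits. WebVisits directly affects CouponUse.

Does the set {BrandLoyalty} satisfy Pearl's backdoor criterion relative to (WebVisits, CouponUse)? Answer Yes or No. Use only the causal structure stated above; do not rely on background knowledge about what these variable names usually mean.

No

Backdoor paths from WebVisits to CouponUse (paths whose first edge points into WebVisits):
  P1: WebVisits <- Seasonality <- BrandLoyalty -> EmailOpen -> CouponUse
  P2: WebVisits <- Seasonality <- BrandLoyalty -> CouponUse
  P3: WebVisits <- EmailOpen <- BrandLoyalty -> CouponUse
  P4: WebVisits <- EmailOpen -> CouponUse
  P5: WebVisits <- PriceTier <- Seasonality <- BrandLoyalty -> EmailOpen -> CouponUse
  P6: WebVisits <- PriceTier <- Seasonality <- BrandLoyalty -> CouponUse
Condition 1 (no descendant of WebVisits in the set): holds — descendants of WebVisits are {CouponUse}; none are in {BrandLoyalty}.
Condition 2 (every backdoor path blocked by {BrandLoyalty}):
  P1: blocked at fork node BrandLoyalty ∈ conditioning set.
  P2: blocked at fork node BrandLoyalty ∈ conditioning set.
  P3: blocked at fork node BrandLoyalty ∈ conditioning set.
  P4: open — no interior node is in the conditioning set.
  P5: blocked at fork node BrandLoyalty ∈ conditioning set.
  P6: blocked at fork node BrandLoyalty ∈ conditioning set.
{BrandLoyalty} does not satisfy the backdoor criterion.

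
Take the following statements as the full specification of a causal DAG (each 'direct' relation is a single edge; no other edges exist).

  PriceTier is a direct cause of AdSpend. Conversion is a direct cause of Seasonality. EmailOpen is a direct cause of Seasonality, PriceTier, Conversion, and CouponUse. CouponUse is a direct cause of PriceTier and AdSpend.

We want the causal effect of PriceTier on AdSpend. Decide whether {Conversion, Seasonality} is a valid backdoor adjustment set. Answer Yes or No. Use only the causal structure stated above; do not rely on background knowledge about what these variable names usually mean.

No

Backdoor paths from PriceTier to AdSpend (paths whose first edge points into PriceTier):
  P1: PriceTier <- EmailOpen -> CouponUse -> AdSpend
  P2: PriceTier <- CouponUse -> AdSpend
Condition 1 (no descendant of PriceTier in the set): holds — descendants of PriceTier are {AdSpend}; none are in {Conversion, Seasonality}.
Condition 2 (every backdoor path blocked by {Conversion, Seasonality}):
  P1: open — no interior node is in the conditioning set.
  P2: open — no interior node is in the conditioning set.
{Conversion, Seasonality} does not satisfy the backdoor criterion.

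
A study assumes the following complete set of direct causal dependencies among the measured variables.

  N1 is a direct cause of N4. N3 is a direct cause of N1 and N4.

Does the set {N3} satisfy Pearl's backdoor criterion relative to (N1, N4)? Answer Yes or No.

Backdoor paths from N1 to N4 (paths whose first edge points into N1):
  P1: N1 <- N3 -> N4
Condition 1 (no descendant of N1 in the set): holds — descendants of N1 are {N4}; none are in {N3}.
Condition 2 (every backdoor path blocked by {N3}):
  P1: blocked at fork node N3 ∈ conditioning set.
{N3} satisfies the backdoor criterion.

Yes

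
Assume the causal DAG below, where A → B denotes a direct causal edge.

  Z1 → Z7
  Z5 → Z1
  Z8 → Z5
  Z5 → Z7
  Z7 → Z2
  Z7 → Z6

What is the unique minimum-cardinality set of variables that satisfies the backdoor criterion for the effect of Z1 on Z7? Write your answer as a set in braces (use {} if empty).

{Z5}

Variables eligible for adjustment (non-descendants of Z1, excluding Z1 and Z7): {Z5, Z8}.
Backdoor paths from Z1 to Z7:
  P1: Z1 <- Z5 -> Z7
The empty set is not sufficient: P1 (Z1 <- Z5 -> Z7) has no collider blocking it and no conditioned non-collider, so it is open.
Try {Z5}:
  P1: blocked at fork node Z5 ∈ conditioning set.
{Z5} contains no descendant of Z1 and blocks every backdoor path.
No other singleton works — e.g. {Z8} leaves P1 open — so {Z5} is the unique smallest valid adjustment set.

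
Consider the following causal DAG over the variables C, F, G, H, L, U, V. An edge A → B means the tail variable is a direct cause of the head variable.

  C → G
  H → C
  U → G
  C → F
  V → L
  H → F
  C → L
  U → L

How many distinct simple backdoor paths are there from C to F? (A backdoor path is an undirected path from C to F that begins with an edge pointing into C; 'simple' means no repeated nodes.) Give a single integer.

A backdoor path from C to F is any simple undirected path whose first edge points into C (i.e. leaves C via a parent).
Parents of C: {H}.
Enumerating:
  P1: C <- H -> F
That exhausts the simple backdoor paths. Count: 1.

1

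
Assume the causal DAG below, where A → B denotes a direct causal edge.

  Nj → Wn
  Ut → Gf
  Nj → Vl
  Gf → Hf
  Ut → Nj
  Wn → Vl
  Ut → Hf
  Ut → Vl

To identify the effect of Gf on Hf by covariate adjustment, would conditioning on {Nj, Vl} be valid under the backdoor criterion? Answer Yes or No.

No

Backdoor paths from Gf to Hf (paths whose first edge points into Gf):
  P1: Gf <- Ut -> Hf
Condition 1 (no descendant of Gf in the set): holds — descendants of Gf are {Hf}; none are in {Nj, Vl}.
Condition 2 (every backdoor path blocked by {Nj, Vl}):
  P1: open — no interior node is in the conditioning set.
{Nj, Vl} does not satisfy the backdoor criterion.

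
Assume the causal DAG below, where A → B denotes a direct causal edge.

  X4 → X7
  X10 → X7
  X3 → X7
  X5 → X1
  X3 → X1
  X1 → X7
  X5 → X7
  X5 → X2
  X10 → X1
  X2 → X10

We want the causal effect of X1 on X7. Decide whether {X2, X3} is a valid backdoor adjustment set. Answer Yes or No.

Backdoor paths from X1 to X7 (paths whose first edge points into X1):
  P1: X1 <- X3 -> X7
  P2: X1 <- X5 -> X2 -> X10 -> X7
  P3: X1 <- X5 -> X7
  P4: X1 <- X10 <- X2 <- X5 -> X7
  P5: X1 <- X10 -> X7
Condition 1 (no descendant of X1 in the set): holds — descendants of X1 are {X7}; none are in {X2, X3}.
Condition 2 (every backdoor path blocked by {X2, X3}):
  P1: blocked at fork node X3 ∈ conditioning set.
  P2: blocked at chain node X2 ∈ conditioning set.
  P3: open — no interior node is in the conditioning set.
  P4: blocked at chain node X2 ∈ conditioning set.
  P5: open — no interior node is in the conditioning set.
{X2, X3} does not satisfy the backdoor criterion.

No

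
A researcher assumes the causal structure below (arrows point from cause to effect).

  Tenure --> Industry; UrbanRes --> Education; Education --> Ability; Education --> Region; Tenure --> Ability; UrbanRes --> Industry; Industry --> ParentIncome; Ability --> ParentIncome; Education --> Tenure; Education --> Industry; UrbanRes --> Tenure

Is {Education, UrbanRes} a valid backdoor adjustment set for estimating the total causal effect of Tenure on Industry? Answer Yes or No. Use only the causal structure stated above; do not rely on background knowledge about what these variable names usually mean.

Yes

Backdoor paths from Tenure to Industry (paths whose first edge points into Tenure):
  P1: Tenure <- UrbanRes -> Education -> Industry
  P2: Tenure <- UrbanRes -> Education -> Ability -> ParentIncome <- Industry
  P3: Tenure <- UrbanRes -> Industry
  P4: Tenure <- Education <- UrbanRes -> Industry
  P5: Tenure <- Education -> Industry
  P6: Tenure <- Education -> Ability -> ParentIncome <- Industry
Condition 1 (no descendant of Tenure in the set): holds — descendants of Tenure are {Ability, Industry, ParentIncome}; none are in {Education, UrbanRes}.
Condition 2 (every backdoor path blocked by {Education, UrbanRes}):
  P1: blocked at fork node UrbanRes ∈ conditioning set.
  P2: blocked at fork node UrbanRes ∈ conditioning set.
  P3: blocked at fork node UrbanRes ∈ conditioning set.
  P4: blocked at chain node Education ∈ conditioning set.
  P5: blocked at fork node Education ∈ conditioning set.
  P6: blocked at fork node Education ∈ conditioning set.
{Education, UrbanRes} satisfies the backdoor criterion.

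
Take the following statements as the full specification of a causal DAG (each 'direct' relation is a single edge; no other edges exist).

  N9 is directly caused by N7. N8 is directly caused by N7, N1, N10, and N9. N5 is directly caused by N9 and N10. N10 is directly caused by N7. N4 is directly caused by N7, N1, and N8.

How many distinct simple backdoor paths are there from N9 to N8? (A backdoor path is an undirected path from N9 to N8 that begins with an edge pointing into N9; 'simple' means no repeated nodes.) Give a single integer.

A backdoor path from N9 to N8 is any simple undirected path whose first edge points into N9 (i.e. leaves N9 via a parent).
Parents of N9: {N7}.
Enumerating:
  P1: N9 <- N7 -> N10 -> N8
  P2: N9 <- N7 -> N8
  P3: N9 <- N7 -> N4 <- N1 -> N8
  P4: N9 <- N7 -> N4 <- N8
That exhausts the simple backdoor paths. Count: 4.

4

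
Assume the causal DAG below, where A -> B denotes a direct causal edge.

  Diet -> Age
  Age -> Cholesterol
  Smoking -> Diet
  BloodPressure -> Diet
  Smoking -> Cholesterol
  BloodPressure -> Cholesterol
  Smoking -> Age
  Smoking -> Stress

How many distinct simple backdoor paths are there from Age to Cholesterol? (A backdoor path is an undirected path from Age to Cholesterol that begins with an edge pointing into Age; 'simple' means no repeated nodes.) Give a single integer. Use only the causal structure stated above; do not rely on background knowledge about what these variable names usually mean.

4

A backdoor path from Age to Cholesterol is any simple undirected path whose first edge points into Age (i.e. leaves Age via a parent).
Parents of Age: {Diet, Smoking}.
Enumerating:
  P1: Age <- Smoking -> Diet <- BloodPressure -> Cholesterol
  P2: Age <- Smoking -> Cholesterol
  P3: Age <- Diet <- Smoking -> Cholesterol
  P4: Age <- Diet <- BloodPressure -> Cholesterol
That exhausts the simple backdoor paths. Count: 4.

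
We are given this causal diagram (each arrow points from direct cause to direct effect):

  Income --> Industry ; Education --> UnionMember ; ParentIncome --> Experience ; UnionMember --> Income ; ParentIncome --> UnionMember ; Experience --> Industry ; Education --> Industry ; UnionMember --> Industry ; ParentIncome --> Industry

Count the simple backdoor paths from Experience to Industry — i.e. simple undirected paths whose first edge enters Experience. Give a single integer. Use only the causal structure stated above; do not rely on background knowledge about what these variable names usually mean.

A backdoor path from Experience to Industry is any simple undirected path whose first edge points into Experience (i.e. leaves Experience via a parent).
Parents of Experience: {ParentIncome}.
Enumerating:
  P1: Experience <- ParentIncome -> UnionMember <- Education -> Industry
  P2: Experience <- ParentIncome -> UnionMember -> Income -> Industry
  P3: Experience <- ParentIncome -> UnionMember -> Industry
  P4: Experience <- ParentIncome -> Industry
That exhausts the simple backdoor paths. Count: 4.

4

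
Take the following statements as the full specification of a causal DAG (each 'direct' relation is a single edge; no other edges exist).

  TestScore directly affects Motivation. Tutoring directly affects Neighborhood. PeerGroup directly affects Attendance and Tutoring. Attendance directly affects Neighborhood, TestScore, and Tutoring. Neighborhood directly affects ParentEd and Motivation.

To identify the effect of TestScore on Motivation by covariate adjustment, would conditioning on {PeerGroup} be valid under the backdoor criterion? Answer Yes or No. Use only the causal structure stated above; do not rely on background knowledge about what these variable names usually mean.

No

Backdoor paths from TestScore to Motivation (paths whose first edge points into TestScore):
  P1: TestScore <- Attendance <- PeerGroup -> Tutoring -> Neighborhood -> Motivation
  P2: TestScore <- Attendance -> Tutoring -> Neighborhood -> Motivation
  P3: TestScore <- Attendance -> Neighborhood -> Motivation
Condition 1 (no descendant of TestScore in the set): holds — descendants of TestScore are {Motivation}; none are in {PeerGroup}.
Condition 2 (every backdoor path blocked by {PeerGroup}):
  P1: blocked at fork node PeerGroup ∈ conditioning set.
  P2: open — no interior node is in the conditioning set.
  P3: open — no interior node is in the conditioning set.
{PeerGroup} does not satisfy the backdoor criterion.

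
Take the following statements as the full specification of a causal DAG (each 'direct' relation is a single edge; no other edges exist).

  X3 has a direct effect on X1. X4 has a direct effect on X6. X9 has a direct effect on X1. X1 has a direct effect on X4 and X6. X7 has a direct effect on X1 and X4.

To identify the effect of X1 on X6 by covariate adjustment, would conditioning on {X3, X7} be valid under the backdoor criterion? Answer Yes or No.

Backdoor paths from X1 to X6 (paths whose first edge points into X1):
  P1: X1 <- X7 -> X4 -> X6
Condition 1 (no descendant of X1 in the set): holds — descendants of X1 are {X4, X6}; none are in {X3, X7}.
Condition 2 (every backdoor path blocked by {X3, X7}):
  P1: blocked at fork node X7 ∈ conditioning set.
{X3, X7} satisfies the backdoor criterion.

Yes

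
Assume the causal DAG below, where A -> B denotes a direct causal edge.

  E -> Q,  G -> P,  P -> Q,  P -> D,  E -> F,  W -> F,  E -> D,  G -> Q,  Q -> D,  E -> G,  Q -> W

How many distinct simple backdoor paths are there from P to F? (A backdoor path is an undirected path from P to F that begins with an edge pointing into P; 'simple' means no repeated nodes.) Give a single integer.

A backdoor path from P to F is any simple undirected path whose first edge points into P (i.e. leaves P via a parent).
Parents of P: {G}.
Enumerating:
  P1: P <- G <- E -> Q -> W -> F
  P2: P <- G <- E -> F
  P3: P <- G <- E -> D <- Q -> W -> F
  P4: P <- G -> Q <- E -> F
  P5: P <- G -> Q -> W -> F
  P6: P <- G -> Q -> D <- E -> F
That exhausts the simple backdoor paths. Count: 6.

6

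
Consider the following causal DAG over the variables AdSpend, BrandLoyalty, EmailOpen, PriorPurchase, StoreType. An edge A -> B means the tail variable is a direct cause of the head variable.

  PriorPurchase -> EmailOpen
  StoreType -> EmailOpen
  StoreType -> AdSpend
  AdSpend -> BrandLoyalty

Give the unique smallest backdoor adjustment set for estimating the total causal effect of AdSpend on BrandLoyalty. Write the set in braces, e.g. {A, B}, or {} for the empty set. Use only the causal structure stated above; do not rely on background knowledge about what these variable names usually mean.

{}

Variables eligible for adjustment (non-descendants of AdSpend, excluding AdSpend and BrandLoyalty): {EmailOpen, PriorPurchase, StoreType}.
Backdoor paths from AdSpend to BrandLoyalty:
  (none)
With no backdoor paths the empty set already satisfies the criterion, and it is trivially minimal.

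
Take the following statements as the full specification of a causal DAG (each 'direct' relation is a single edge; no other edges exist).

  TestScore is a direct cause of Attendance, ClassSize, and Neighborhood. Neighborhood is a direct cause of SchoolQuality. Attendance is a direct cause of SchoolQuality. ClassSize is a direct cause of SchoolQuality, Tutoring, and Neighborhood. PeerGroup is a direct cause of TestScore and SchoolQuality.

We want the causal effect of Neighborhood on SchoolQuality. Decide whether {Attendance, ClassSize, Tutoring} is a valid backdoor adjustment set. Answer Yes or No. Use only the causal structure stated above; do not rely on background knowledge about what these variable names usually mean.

Backdoor paths from Neighborhood to SchoolQuality (paths whose first edge points into Neighborhood):
  P1: Neighborhood <- TestScore <- PeerGroup -> SchoolQuality
  P2: Neighborhood <- TestScore -> Attendance -> SchoolQuality
  P3: Neighborhood <- TestScore -> ClassSize -> SchoolQuality
  P4: Neighborhood <- ClassSize <- TestScore <- PeerGroup -> SchoolQuality
  P5: Neighborhood <- ClassSize <- TestScore -> Attendance -> SchoolQuality
  P6: Neighborhood <- ClassSize -> SchoolQuality
Condition 1 (no descendant of Neighborhood in the set): holds — descendants of Neighborhood are {SchoolQuality}; none are in {Attendance, ClassSize, Tutoring}.
Condition 2 (every backdoor path blocked by {Attendance, ClassSize, Tutoring}):
  P1: open — no interior node is in the conditioning set.
  P2: blocked at chain node Attendance ∈ conditioning set.
  P3: blocked at chain node ClassSize ∈ conditioning set.
  P4: blocked at chain node ClassSize ∈ conditioning set.
  P5: blocked at chain node ClassSize ∈ conditioning set.
  P6: blocked at fork node ClassSize ∈ conditioning set.
{Attendance, ClassSize, Tutoring} does not satisfy the backdoor criterion.

No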